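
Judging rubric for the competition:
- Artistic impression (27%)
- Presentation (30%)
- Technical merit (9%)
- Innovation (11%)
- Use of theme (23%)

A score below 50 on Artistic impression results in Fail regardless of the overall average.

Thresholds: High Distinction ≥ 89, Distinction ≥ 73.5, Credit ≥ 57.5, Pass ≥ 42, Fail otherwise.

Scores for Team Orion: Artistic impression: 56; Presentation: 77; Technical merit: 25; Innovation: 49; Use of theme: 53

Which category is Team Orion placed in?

Credit

Artistic impression score 56 ≥ 50: minimum met.
Weighted total:
  Artistic impression 56 × 0.27 = 15.12
  Presentation 77 × 0.3 = 23.1
  Technical merit 25 × 0.09 = 2.25
  Innovation 49 × 0.11 = 5.39
  Use of theme 53 × 0.23 = 12.19
Sum = 58.05
58.05 is ≥ 57.5 and < 73.5 → Credit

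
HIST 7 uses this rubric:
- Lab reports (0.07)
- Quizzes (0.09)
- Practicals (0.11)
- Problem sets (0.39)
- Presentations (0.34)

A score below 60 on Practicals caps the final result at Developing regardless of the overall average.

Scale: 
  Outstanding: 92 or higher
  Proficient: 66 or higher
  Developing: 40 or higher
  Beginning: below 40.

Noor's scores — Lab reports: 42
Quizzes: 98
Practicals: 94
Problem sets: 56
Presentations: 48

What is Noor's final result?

Developing

Practicals score 94 ≥ 60: minimum met.
Weighted total:
  Lab reports 42 × 0.07 = 2.94
  Quizzes 98 × 0.09 = 8.82
  Practicals 94 × 0.11 = 10.34
  Problem sets 56 × 0.39 = 21.84
  Presentations 48 × 0.34 = 16.32
Sum = 60.26
60.26 is ≥ 40 and < 66 → Developing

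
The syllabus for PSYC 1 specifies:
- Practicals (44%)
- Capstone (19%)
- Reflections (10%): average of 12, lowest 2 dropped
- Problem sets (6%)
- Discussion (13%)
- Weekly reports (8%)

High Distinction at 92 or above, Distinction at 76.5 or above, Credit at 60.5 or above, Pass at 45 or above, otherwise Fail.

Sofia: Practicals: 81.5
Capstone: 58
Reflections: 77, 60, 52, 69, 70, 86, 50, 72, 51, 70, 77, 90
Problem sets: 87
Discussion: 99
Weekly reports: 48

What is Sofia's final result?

Reflections: drop 50, 51 → average of remaining 10 = 723/10 = 72.3
Weighted total:
  Practicals 81.5 × 0.44 = 35.86
  Capstone 58 × 0.19 = 11.02
  Reflections 72.3 × 0.1 = 7.23
  Problem sets 87 × 0.06 = 5.22
  Discussion 99 × 0.13 = 12.87
  Weekly reports 48 × 0.08 = 3.84
Sum = 76.04
76.04 is ≥ 60.5 and < 76.5 → Credit

Credit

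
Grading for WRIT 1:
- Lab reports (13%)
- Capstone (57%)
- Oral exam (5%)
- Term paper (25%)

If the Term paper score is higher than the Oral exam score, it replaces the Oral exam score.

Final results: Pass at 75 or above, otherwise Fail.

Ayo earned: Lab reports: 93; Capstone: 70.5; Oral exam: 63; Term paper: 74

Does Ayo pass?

Term paper (74) > Oral exam (63), so Oral exam counts as 74.
Weighted total:
  Lab reports 93 × 0.13 = 12.09
  Capstone 70.5 × 0.57 = 40.185
  Oral exam 74 × 0.05 = 3.7
  Term paper 74 × 0.25 = 18.5
Sum = 74.475
74.475 < 75 → Fail

Fail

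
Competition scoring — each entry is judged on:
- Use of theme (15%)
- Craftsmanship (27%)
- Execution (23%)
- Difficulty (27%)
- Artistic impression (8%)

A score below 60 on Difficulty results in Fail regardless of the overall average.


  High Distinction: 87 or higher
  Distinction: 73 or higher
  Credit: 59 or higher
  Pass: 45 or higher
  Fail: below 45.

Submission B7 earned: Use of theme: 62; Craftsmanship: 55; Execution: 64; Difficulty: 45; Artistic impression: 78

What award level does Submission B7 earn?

Fail

Difficulty score 45 < 60: minimum not met.
Weighted total:
  Use of theme 62 × 0.15 = 9.3
  Craftsmanship 55 × 0.27 = 14.85
  Execution 64 × 0.23 = 14.72
  Difficulty 45 × 0.27 = 12.15
  Artistic impression 78 × 0.08 = 6.24
Sum = 57.26
Because the Difficulty minimum was not met, the result is Fail.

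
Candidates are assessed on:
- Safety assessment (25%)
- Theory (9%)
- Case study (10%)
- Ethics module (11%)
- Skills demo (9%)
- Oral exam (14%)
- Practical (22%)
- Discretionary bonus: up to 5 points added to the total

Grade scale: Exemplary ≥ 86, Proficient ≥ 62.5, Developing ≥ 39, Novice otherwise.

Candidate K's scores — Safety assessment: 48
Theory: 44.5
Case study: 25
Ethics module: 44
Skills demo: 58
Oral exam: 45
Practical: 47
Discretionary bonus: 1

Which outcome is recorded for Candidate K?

Weighted total:
  Safety assessment 48 × 0.25 = 12
  Theory 44.5 × 0.09 = 4.005
  Case study 25 × 0.1 = 2.5
  Ethics module 44 × 0.11 = 4.84
  Skills demo 58 × 0.09 = 5.22
  Oral exam 45 × 0.14 = 6.3
  Practical 47 × 0.22 = 10.34
Sum = 45.205
Discretionary bonus: 45.205 + 1 = 46.205
46.205 is ≥ 39 and < 62.5 → Developing

Developing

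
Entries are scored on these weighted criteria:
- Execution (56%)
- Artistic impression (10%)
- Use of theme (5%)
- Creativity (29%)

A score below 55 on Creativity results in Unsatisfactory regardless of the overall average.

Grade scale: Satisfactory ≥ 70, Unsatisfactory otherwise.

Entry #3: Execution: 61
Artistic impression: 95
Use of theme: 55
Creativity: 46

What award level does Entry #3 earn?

Creativity score 46 < 55: minimum not met.
Weighted total:
  Execution 61 × 0.56 = 34.16
  Artistic impression 95 × 0.1 = 9.5
  Use of theme 55 × 0.05 = 2.75
  Creativity 46 × 0.29 = 13.34
Sum = 59.75
Because the Creativity minimum was not met, the result is Unsatisfactory.

Unsatisfactory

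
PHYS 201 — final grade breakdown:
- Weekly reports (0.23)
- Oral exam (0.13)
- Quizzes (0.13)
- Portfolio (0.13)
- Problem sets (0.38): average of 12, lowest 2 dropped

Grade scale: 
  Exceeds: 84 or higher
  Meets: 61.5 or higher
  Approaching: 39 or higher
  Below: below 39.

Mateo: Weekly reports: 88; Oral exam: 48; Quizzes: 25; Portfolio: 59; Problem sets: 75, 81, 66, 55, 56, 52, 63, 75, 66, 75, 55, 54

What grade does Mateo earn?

Problem sets: drop 52, 54 → average of remaining 10 = 667/10 = 66.7
Weighted total:
  Weekly reports 88 × 0.23 = 20.24
  Oral exam 48 × 0.13 = 6.24
  Quizzes 25 × 0.13 = 3.25
  Portfolio 59 × 0.13 = 7.67
  Problem sets 66.7 × 0.38 = 25.346
Sum = 62.746
62.746 is ≥ 61.5 and < 84 → Meets

Meets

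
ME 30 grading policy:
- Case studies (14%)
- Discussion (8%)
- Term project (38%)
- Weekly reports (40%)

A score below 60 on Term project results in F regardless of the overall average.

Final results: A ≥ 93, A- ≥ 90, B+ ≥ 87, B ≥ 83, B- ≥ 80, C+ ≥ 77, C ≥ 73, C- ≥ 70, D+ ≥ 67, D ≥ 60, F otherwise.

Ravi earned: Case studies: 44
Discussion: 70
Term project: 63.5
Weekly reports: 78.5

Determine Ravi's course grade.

Term project score 63.5 ≥ 60: minimum met.
Weighted total:
  Case studies 44 × 0.14 = 6.16
  Discussion 70 × 0.08 = 5.6
  Term project 63.5 × 0.38 = 24.13
  Weekly reports 78.5 × 0.4 = 31.4
Sum = 67.29
67.29 is ≥ 67 and < 70 → D+

D+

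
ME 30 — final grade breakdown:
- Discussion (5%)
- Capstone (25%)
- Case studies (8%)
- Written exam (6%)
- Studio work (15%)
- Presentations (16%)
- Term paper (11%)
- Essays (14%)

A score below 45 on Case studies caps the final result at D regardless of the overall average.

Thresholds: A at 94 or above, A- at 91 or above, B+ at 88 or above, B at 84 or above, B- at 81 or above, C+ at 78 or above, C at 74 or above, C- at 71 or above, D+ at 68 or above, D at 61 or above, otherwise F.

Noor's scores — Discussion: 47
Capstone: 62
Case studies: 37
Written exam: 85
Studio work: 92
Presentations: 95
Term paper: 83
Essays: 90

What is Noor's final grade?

Case studies score 37 < 45: minimum not met.
Weighted total:
  Discussion 47 × 0.05 = 2.35
  Capstone 62 × 0.25 = 15.5
  Case studies 37 × 0.08 = 2.96
  Written exam 85 × 0.06 = 5.1
  Studio work 92 × 0.15 = 13.8
  Presentations 95 × 0.16 = 15.2
  Term paper 83 × 0.11 = 9.13
  Essays 90 × 0.14 = 12.6
Sum = 76.64
76.64 would be C; cap at D applies → D.

D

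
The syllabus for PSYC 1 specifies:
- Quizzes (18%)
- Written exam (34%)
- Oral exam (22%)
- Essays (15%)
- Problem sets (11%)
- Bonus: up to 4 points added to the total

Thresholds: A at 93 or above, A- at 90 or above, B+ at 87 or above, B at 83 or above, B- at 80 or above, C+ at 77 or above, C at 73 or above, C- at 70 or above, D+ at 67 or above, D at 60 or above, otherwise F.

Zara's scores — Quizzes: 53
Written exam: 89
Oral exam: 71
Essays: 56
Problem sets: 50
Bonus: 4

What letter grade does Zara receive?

Weighted total:
  Quizzes 53 × 0.18 = 9.54
  Written exam 89 × 0.34 = 30.26
  Oral exam 71 × 0.22 = 15.62
  Essays 56 × 0.15 = 8.4
  Problem sets 50 × 0.11 = 5.5
Sum = 69.32
Bonus: 69.32 + 4 = 73.32
73.32 is ≥ 73 and < 77 → C

C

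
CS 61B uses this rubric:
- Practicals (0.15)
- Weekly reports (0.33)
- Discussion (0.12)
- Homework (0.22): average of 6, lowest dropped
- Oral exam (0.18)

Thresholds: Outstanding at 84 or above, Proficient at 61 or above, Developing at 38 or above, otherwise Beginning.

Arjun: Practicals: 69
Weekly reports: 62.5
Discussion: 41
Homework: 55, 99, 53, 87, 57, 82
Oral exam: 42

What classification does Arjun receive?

Homework: drop 53 → average of remaining 5 = 380/5 = 76
Weighted total:
  Practicals 69 × 0.15 = 10.35
  Weekly reports 62.5 × 0.33 = 20.625
  Discussion 41 × 0.12 = 4.92
  Homework 76 × 0.22 = 16.72
  Oral exam 42 × 0.18 = 7.56
Sum = 60.175
60.175 is ≥ 38 and < 61 → Developing

Developing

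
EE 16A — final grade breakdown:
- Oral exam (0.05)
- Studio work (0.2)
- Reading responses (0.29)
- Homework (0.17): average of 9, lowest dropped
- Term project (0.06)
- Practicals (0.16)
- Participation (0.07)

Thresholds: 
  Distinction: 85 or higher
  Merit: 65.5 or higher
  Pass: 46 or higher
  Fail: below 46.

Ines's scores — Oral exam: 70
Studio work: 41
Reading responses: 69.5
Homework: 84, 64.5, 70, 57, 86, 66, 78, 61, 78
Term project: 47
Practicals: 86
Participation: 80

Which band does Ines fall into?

Merit

Homework: drop 57 → average of remaining 8 = 587.5/8 = 73.4375
Weighted total:
  Oral exam 70 × 0.05 = 3.5
  Studio work 41 × 0.2 = 8.2
  Reading responses 69.5 × 0.29 = 20.155
  Homework 73.4375 × 0.17 = 12.484375
  Term project 47 × 0.06 = 2.82
  Practicals 86 × 0.16 = 13.76
  Participation 80 × 0.07 = 5.6
Sum = 66.519375
66.519375 is ≥ 65.5 and < 85 → Merit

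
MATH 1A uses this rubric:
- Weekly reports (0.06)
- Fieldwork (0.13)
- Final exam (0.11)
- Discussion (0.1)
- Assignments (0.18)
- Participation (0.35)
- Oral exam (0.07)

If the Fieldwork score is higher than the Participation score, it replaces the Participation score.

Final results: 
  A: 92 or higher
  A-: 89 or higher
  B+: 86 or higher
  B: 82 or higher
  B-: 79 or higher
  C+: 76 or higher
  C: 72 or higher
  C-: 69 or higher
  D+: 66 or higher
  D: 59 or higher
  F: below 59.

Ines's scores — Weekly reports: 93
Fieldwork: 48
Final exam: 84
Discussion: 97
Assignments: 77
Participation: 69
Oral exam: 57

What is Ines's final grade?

Fieldwork (48) ≤ Participation (69), so Participation stays at 69.
Weighted total:
  Weekly reports 93 × 0.06 = 5.58
  Fieldwork 48 × 0.13 = 6.24
  Final exam 84 × 0.11 = 9.24
  Discussion 97 × 0.1 = 9.7
  Assignments 77 × 0.18 = 13.86
  Participation 69 × 0.35 = 24.15
  Oral exam 57 × 0.07 = 3.99
Sum = 72.76
72.76 is ≥ 72 and < 76 → C

C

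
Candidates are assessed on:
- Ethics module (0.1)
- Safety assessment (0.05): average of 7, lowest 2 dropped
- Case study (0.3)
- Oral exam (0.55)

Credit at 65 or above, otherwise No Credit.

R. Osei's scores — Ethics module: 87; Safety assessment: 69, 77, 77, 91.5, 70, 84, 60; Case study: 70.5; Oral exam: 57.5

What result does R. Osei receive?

Credit

Safety assessment: drop 60, 69 → average of remaining 5 = 399.5/5 = 79.9
Weighted total:
  Ethics module 87 × 0.1 = 8.7
  Safety assessment 79.9 × 0.05 = 3.995
  Case study 70.5 × 0.3 = 21.15
  Oral exam 57.5 × 0.55 = 31.625
Sum = 65.47
65.47 ≥ 65 → Credit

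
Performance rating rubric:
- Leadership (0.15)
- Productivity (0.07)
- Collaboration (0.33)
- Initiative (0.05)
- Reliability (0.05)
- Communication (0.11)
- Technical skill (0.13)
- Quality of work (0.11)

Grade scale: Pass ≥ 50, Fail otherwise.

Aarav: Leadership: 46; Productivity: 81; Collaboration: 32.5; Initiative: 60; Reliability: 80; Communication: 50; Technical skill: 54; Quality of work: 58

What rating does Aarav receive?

Fail

Weighted total:
  Leadership 46 × 0.15 = 6.9
  Productivity 81 × 0.07 = 5.67
  Collaboration 32.5 × 0.33 = 10.725
  Initiative 60 × 0.05 = 3
  Reliability 80 × 0.05 = 4
  Communication 50 × 0.11 = 5.5
  Technical skill 54 × 0.13 = 7.02
  Quality of work 58 × 0.11 = 6.38
Sum = 49.195
49.195 < 50 → Fail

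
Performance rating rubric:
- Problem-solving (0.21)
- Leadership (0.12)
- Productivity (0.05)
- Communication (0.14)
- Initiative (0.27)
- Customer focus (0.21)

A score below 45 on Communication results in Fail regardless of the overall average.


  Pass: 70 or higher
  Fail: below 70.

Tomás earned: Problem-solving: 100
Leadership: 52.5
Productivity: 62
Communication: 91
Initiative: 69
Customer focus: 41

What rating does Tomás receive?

Communication score 91 ≥ 45: minimum met.
Weighted total:
  Problem-solving 100 × 0.21 = 21
  Leadership 52.5 × 0.12 = 6.3
  Productivity 62 × 0.05 = 3.1
  Communication 91 × 0.14 = 12.74
  Initiative 69 × 0.27 = 18.63
  Customer focus 41 × 0.21 = 8.61
Sum = 70.38
70.38 ≥ 70 → Pass

Pass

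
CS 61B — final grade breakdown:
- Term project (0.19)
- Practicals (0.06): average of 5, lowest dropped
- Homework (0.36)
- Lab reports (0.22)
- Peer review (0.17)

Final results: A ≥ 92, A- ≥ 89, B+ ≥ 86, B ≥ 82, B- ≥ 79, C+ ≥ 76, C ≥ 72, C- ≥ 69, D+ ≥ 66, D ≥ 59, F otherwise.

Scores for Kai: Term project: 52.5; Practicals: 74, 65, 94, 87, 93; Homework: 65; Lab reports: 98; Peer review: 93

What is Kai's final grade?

C

Practicals: drop 65 → average of remaining 4 = 348/4 = 87
Weighted total:
  Term project 52.5 × 0.19 = 9.975
  Practicals 87 × 0.06 = 5.22
  Homework 65 × 0.36 = 23.4
  Lab reports 98 × 0.22 = 21.56
  Peer review 93 × 0.17 = 15.81
Sum = 75.965
75.965 is ≥ 72 and < 76 → C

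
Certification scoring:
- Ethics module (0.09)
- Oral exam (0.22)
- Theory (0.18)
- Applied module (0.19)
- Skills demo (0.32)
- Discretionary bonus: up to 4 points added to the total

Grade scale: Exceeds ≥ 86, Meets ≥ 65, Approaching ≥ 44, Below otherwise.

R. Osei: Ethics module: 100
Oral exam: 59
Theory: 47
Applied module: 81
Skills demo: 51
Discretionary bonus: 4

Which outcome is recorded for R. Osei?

Weighted total:
  Ethics module 100 × 0.09 = 9
  Oral exam 59 × 0.22 = 12.98
  Theory 47 × 0.18 = 8.46
  Applied module 81 × 0.19 = 15.39
  Skills demo 51 × 0.32 = 16.32
Sum = 62.15
Discretionary bonus: 62.15 + 4 = 66.15
66.15 is ≥ 65 and < 86 → Meets

Meets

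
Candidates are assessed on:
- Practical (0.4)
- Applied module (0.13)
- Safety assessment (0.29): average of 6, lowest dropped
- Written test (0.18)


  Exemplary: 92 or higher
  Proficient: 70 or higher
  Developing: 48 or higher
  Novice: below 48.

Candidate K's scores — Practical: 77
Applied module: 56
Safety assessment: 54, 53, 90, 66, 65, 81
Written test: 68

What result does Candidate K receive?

Proficient

Safety assessment: drop 53 → average of remaining 5 = 356/5 = 71.2
Weighted total:
  Practical 77 × 0.4 = 30.8
  Applied module 56 × 0.13 = 7.28
  Safety assessment 71.2 × 0.29 = 20.648
  Written test 68 × 0.18 = 12.24
Sum = 70.968
70.968 is ≥ 70 and < 92 → Proficient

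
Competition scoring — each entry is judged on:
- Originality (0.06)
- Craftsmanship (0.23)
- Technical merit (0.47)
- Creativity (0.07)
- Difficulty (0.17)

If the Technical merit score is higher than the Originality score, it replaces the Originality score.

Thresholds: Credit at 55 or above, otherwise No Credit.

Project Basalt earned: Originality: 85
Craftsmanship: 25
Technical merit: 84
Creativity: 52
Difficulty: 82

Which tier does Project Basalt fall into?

Technical merit (84) ≤ Originality (85), so Originality stays at 85.
Weighted total:
  Originality 85 × 0.06 = 5.1
  Craftsmanship 25 × 0.23 = 5.75
  Technical merit 84 × 0.47 = 39.48
  Creativity 52 × 0.07 = 3.64
  Difficulty 82 × 0.17 = 13.94
Sum = 67.91
67.91 ≥ 55 → Credit

Credit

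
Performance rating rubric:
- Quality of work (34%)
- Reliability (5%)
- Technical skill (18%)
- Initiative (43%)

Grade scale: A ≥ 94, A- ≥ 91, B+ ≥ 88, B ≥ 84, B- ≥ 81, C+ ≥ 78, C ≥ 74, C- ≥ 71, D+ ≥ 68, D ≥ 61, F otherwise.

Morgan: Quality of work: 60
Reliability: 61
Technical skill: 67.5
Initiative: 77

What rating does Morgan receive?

Weighted total:
  Quality of work 60 × 0.34 = 20.4
  Reliability 61 × 0.05 = 3.05
  Technical skill 67.5 × 0.18 = 12.15
  Initiative 77 × 0.43 = 33.11
Sum = 68.71
68.71 is ≥ 68 and < 71 → D+

D+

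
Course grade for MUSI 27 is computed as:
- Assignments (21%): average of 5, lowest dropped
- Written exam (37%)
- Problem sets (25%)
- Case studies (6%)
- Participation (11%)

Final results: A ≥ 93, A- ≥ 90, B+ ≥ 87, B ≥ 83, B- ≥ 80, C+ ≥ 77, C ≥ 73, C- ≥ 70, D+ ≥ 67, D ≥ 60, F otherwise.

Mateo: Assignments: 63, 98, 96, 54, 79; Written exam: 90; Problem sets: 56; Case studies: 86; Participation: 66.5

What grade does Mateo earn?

C+

Assignments: drop 54 → average of remaining 4 = 336/4 = 84
Weighted total:
  Assignments 84 × 0.21 = 17.64
  Written exam 90 × 0.37 = 33.3
  Problem sets 56 × 0.25 = 14
  Case studies 86 × 0.06 = 5.16
  Participation 66.5 × 0.11 = 7.315
Sum = 77.415
77.415 is ≥ 77 and < 80 → C+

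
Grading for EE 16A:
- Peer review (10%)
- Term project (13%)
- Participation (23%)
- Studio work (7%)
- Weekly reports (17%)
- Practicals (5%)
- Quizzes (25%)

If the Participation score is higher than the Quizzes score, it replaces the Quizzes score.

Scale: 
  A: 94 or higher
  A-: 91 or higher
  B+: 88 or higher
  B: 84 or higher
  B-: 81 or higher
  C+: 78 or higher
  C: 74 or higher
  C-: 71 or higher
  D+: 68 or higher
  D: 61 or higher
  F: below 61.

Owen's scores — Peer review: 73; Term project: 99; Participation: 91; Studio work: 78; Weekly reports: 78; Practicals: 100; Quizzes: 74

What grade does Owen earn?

Participation (91) > Quizzes (74), so Quizzes counts as 91.
Weighted total:
  Peer review 73 × 0.1 = 7.3
  Term project 99 × 0.13 = 12.87
  Participation 91 × 0.23 = 20.93
  Studio work 78 × 0.07 = 5.46
  Weekly reports 78 × 0.17 = 13.26
  Practicals 100 × 0.05 = 5
  Quizzes 91 × 0.25 = 22.75
Sum = 87.57
87.57 is ≥ 84 and < 88 → B

B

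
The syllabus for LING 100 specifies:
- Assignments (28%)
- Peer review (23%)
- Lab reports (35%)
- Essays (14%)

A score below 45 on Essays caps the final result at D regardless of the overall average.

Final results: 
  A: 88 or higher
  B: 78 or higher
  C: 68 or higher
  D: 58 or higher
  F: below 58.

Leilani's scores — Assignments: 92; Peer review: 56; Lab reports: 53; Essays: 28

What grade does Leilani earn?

D

Essays score 28 < 45: minimum not met.
Weighted total:
  Assignments 92 × 0.28 = 25.76
  Peer review 56 × 0.23 = 12.88
  Lab reports 53 × 0.35 = 18.55
  Essays 28 × 0.14 = 3.92
Sum = 61.11
61.11 would be D; cap at D applies → D.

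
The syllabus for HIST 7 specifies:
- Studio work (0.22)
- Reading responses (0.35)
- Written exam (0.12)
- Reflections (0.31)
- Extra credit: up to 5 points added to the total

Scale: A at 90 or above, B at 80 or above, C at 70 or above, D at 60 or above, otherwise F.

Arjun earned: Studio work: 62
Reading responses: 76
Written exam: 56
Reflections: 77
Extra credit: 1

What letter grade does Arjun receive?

Weighted total:
  Studio work 62 × 0.22 = 13.64
  Reading responses 76 × 0.35 = 26.6
  Written exam 56 × 0.12 = 6.72
  Reflections 77 × 0.31 = 23.87
Sum = 70.83
Extra credit: 70.83 + 1 = 71.83
71.83 is ≥ 70 and < 80 → C

C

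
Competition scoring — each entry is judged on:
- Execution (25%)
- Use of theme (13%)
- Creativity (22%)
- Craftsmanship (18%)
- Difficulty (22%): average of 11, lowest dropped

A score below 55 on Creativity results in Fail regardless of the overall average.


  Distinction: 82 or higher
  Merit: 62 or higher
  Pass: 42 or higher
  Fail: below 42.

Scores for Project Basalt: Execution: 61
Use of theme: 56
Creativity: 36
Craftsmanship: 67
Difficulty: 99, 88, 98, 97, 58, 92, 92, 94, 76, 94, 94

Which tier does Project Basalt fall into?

Difficulty: drop 58 → average of remaining 10 = 924/10 = 92.4
Creativity score 36 < 55: minimum not met.
Weighted total:
  Execution 61 × 0.25 = 15.25
  Use of theme 56 × 0.13 = 7.28
  Creativity 36 × 0.22 = 7.92
  Craftsmanship 67 × 0.18 = 12.06
  Difficulty 92.4 × 0.22 = 20.328
Sum = 62.838
Because the Creativity minimum was not met, the result is Fail.

Fail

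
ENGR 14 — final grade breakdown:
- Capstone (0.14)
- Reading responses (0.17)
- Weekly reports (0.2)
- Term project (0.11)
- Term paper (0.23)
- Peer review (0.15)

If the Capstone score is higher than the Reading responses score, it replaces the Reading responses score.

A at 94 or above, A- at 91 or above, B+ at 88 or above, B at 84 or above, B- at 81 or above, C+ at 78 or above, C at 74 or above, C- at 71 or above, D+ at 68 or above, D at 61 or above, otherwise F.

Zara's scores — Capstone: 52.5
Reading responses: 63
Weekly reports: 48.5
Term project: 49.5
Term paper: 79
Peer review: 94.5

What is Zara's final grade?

Capstone (52.5) ≤ Reading responses (63), so Reading responses stays at 63.
Weighted total:
  Capstone 52.5 × 0.14 = 7.35
  Reading responses 63 × 0.17 = 10.71
  Weekly reports 48.5 × 0.2 = 9.7
  Term project 49.5 × 0.11 = 5.445
  Term paper 79 × 0.23 = 18.17
  Peer review 94.5 × 0.15 = 14.175
Sum = 65.55
65.55 is ≥ 61 and < 68 → D

D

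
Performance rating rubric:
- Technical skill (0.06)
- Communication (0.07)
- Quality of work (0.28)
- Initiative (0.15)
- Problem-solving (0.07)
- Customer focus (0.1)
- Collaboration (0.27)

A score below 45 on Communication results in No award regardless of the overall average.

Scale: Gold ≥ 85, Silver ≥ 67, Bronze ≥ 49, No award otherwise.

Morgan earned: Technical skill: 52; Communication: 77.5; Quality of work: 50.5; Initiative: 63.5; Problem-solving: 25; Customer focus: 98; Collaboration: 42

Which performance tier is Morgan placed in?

Bronze

Communication score 77.5 ≥ 45: minimum met.
Weighted total:
  Technical skill 52 × 0.06 = 3.12
  Communication 77.5 × 0.07 = 5.425
  Quality of work 50.5 × 0.28 = 14.14
  Initiative 63.5 × 0.15 = 9.525
  Problem-solving 25 × 0.07 = 1.75
  Customer focus 98 × 0.1 = 9.8
  Collaboration 42 × 0.27 = 11.34
Sum = 55.1
55.1 is ≥ 49 and < 67 → Bronze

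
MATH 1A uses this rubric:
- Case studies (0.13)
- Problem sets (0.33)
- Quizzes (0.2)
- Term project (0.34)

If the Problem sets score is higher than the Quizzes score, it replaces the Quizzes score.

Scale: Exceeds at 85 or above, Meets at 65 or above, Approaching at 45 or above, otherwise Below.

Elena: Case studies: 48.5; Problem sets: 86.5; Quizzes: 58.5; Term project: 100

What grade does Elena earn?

Problem sets (86.5) > Quizzes (58.5), so Quizzes counts as 86.5.
Weighted total:
  Case studies 48.5 × 0.13 = 6.305
  Problem sets 86.5 × 0.33 = 28.545
  Quizzes 86.5 × 0.2 = 17.3
  Term project 100 × 0.34 = 34
Sum = 86.15
86.15 ≥ 85 → Exceeds

Exceeds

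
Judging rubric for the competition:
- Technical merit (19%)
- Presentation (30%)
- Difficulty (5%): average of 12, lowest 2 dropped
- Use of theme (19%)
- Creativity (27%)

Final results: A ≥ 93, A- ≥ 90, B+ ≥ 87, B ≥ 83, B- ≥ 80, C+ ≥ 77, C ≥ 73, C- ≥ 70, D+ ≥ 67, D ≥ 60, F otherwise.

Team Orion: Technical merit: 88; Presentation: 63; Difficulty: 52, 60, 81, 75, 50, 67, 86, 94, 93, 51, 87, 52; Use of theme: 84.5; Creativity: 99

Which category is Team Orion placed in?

B-

Difficulty: drop 50, 51 → average of remaining 10 = 747/10 = 74.7
Weighted total:
  Technical merit 88 × 0.19 = 16.72
  Presentation 63 × 0.3 = 18.9
  Difficulty 74.7 × 0.05 = 3.735
  Use of theme 84.5 × 0.19 = 16.055
  Creativity 99 × 0.27 = 26.73
Sum = 82.14
82.14 is ≥ 80 and < 83 → B-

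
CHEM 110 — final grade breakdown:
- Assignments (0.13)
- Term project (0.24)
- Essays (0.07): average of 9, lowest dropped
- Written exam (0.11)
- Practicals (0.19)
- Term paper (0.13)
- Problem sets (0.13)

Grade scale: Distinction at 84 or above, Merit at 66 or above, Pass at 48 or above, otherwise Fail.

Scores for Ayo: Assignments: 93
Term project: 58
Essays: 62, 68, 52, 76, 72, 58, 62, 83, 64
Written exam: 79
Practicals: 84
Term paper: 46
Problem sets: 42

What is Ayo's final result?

Essays: drop 52 → average of remaining 8 = 545/8 = 68.125
Weighted total:
  Assignments 93 × 0.13 = 12.09
  Term project 58 × 0.24 = 13.92
  Essays 68.125 × 0.07 = 4.76875
  Written exam 79 × 0.11 = 8.69
  Practicals 84 × 0.19 = 15.96
  Term paper 46 × 0.13 = 5.98
  Problem sets 42 × 0.13 = 5.46
Sum = 66.86875
66.86875 is ≥ 66 and < 84 → Merit

Merit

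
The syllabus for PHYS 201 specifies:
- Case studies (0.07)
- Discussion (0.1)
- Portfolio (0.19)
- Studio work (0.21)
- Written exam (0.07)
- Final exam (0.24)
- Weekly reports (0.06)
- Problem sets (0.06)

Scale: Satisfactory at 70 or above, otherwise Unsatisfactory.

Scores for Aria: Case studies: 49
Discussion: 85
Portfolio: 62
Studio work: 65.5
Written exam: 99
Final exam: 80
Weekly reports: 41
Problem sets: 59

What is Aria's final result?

Unsatisfactory

Weighted total:
  Case studies 49 × 0.07 = 3.43
  Discussion 85 × 0.1 = 8.5
  Portfolio 62 × 0.19 = 11.78
  Studio work 65.5 × 0.21 = 13.755
  Written exam 99 × 0.07 = 6.93
  Final exam 80 × 0.24 = 19.2
  Weekly reports 41 × 0.06 = 2.46
  Problem sets 59 × 0.06 = 3.54
Sum = 69.595
69.595 < 70 → Unsatisfactory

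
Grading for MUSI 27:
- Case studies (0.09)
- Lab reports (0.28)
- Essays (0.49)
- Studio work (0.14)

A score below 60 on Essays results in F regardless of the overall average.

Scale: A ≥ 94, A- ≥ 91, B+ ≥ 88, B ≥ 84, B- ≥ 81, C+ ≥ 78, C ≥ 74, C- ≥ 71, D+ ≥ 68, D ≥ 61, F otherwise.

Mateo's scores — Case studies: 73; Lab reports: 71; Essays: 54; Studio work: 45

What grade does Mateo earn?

F

Essays score 54 < 60: minimum not met.
Weighted total:
  Case studies 73 × 0.09 = 6.57
  Lab reports 71 × 0.28 = 19.88
  Essays 54 × 0.49 = 26.46
  Studio work 45 × 0.14 = 6.3
Sum = 59.21
Because the Essays minimum was not met, the result is F.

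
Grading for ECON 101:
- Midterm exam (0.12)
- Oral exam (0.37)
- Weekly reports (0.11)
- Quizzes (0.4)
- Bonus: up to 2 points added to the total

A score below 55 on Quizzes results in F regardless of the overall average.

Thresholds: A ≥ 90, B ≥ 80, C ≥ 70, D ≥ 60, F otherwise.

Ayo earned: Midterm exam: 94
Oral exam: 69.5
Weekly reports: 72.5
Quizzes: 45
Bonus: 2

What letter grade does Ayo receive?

Quizzes score 45 < 55: minimum not met.
Weighted total:
  Midterm exam 94 × 0.12 = 11.28
  Oral exam 69.5 × 0.37 = 25.715
  Weekly reports 72.5 × 0.11 = 7.975
  Quizzes 45 × 0.4 = 18
Sum = 62.97
Bonus: 62.97 + 2 = 64.97
Because the Quizzes minimum was not met, the result is F.

F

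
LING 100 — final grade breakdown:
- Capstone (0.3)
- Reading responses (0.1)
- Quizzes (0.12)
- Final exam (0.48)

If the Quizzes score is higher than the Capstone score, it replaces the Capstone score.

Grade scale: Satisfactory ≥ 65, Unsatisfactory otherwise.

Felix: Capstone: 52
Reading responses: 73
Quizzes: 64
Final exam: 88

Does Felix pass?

Satisfactory

Quizzes (64) > Capstone (52), so Capstone counts as 64.
Weighted total:
  Capstone 64 × 0.3 = 19.2
  Reading responses 73 × 0.1 = 7.3
  Quizzes 64 × 0.12 = 7.68
  Final exam 88 × 0.48 = 42.24
Sum = 76.42
76.42 ≥ 65 → Satisfactory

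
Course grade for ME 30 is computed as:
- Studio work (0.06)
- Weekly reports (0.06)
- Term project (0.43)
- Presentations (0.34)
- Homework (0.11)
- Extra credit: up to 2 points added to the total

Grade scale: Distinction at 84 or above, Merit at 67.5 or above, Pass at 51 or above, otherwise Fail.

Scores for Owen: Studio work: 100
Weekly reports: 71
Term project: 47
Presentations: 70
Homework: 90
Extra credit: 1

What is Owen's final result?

Weighted total:
  Studio work 100 × 0.06 = 6
  Weekly reports 71 × 0.06 = 4.26
  Term project 47 × 0.43 = 20.21
  Presentations 70 × 0.34 = 23.8
  Homework 90 × 0.11 = 9.9
Sum = 64.17
Extra credit: 64.17 + 1 = 65.17
65.17 is ≥ 51 and < 67.5 → Pass

Pass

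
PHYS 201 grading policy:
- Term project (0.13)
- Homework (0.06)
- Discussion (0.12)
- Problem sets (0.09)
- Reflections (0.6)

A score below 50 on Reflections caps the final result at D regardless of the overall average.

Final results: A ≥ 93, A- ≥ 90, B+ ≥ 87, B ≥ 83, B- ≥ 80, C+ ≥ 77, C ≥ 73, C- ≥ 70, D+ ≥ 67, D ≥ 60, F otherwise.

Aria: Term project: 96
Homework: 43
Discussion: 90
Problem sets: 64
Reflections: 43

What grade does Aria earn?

F

Reflections score 43 < 50: minimum not met.
Weighted total:
  Term project 96 × 0.13 = 12.48
  Homework 43 × 0.06 = 2.58
  Discussion 90 × 0.12 = 10.8
  Problem sets 64 × 0.09 = 5.76
  Reflections 43 × 0.6 = 25.8
Sum = 57.42
57.42 would be F; cap at D applies → F.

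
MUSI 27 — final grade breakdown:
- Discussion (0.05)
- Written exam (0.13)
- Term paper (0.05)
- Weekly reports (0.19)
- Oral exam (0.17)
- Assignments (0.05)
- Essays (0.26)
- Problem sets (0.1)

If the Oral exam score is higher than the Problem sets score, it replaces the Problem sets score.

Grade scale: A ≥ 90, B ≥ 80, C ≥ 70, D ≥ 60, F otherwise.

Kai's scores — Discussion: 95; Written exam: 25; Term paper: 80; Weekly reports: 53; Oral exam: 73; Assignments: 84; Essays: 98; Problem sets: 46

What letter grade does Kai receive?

Oral exam (73) > Problem sets (46), so Problem sets counts as 73.
Weighted total:
  Discussion 95 × 0.05 = 4.75
  Written exam 25 × 0.13 = 3.25
  Term paper 80 × 0.05 = 4
  Weekly reports 53 × 0.19 = 10.07
  Oral exam 73 × 0.17 = 12.41
  Assignments 84 × 0.05 = 4.2
  Essays 98 × 0.26 = 25.48
  Problem sets 73 × 0.1 = 7.3
Sum = 71.46
71.46 is ≥ 70 and < 80 → C

C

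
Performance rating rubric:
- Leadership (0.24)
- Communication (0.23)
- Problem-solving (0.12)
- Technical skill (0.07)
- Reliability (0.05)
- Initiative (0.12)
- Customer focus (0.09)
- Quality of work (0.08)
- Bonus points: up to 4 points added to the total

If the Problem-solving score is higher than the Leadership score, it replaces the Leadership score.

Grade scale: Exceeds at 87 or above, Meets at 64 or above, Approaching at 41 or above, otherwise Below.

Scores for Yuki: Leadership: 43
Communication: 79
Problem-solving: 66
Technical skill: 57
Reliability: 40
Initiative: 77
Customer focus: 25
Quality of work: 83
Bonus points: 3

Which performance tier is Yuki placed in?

Meets

Problem-solving (66) > Leadership (43), so Leadership counts as 66.
Weighted total:
  Leadership 66 × 0.24 = 15.84
  Communication 79 × 0.23 = 18.17
  Problem-solving 66 × 0.12 = 7.92
  Technical skill 57 × 0.07 = 3.99
  Reliability 40 × 0.05 = 2
  Initiative 77 × 0.12 = 9.24
  Customer focus 25 × 0.09 = 2.25
  Quality of work 83 × 0.08 = 6.64
Sum = 66.05
Bonus points: 66.05 + 3 = 69.05
69.05 is ≥ 64 and < 87 → Meets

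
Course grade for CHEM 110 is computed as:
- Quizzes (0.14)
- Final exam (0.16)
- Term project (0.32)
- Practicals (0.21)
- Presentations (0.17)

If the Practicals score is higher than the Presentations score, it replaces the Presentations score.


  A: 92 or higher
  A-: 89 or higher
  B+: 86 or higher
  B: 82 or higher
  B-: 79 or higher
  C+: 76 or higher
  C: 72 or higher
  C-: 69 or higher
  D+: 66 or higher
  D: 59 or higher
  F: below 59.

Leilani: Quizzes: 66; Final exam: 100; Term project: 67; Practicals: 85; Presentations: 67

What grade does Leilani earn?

C+

Practicals (85) > Presentations (67), so Presentations counts as 85.
Weighted total:
  Quizzes 66 × 0.14 = 9.24
  Final exam 100 × 0.16 = 16
  Term project 67 × 0.32 = 21.44
  Practicals 85 × 0.21 = 17.85
  Presentations 85 × 0.17 = 14.45
Sum = 78.98
78.98 is ≥ 76 and < 79 → C+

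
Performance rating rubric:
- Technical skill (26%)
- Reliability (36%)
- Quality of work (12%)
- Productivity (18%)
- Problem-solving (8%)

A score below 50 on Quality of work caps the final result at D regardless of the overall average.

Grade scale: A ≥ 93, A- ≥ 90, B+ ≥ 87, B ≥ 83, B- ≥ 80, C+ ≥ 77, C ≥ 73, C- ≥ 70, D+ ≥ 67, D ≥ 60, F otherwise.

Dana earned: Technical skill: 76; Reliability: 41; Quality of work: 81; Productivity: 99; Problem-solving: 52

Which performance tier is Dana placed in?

D

Quality of work score 81 ≥ 50: minimum met.
Weighted total:
  Technical skill 76 × 0.26 = 19.76
  Reliability 41 × 0.36 = 14.76
  Quality of work 81 × 0.12 = 9.72
  Productivity 99 × 0.18 = 17.82
  Problem-solving 52 × 0.08 = 4.16
Sum = 66.22
66.22 is ≥ 60 and < 67 → D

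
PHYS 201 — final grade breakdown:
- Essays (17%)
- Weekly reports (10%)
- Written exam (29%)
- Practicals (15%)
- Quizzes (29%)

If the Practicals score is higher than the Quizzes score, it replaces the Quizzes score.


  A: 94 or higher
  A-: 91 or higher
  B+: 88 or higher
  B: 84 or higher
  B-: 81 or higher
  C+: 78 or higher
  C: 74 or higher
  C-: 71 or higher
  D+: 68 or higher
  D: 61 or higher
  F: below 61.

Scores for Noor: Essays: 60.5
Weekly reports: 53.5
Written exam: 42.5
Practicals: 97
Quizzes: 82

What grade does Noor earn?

D+

Practicals (97) > Quizzes (82), so Quizzes counts as 97.
Weighted total:
  Essays 60.5 × 0.17 = 10.285
  Weekly reports 53.5 × 0.1 = 5.35
  Written exam 42.5 × 0.29 = 12.325
  Practicals 97 × 0.15 = 14.55
  Quizzes 97 × 0.29 = 28.13
Sum = 70.64
70.64 is ≥ 68 and < 71 → D+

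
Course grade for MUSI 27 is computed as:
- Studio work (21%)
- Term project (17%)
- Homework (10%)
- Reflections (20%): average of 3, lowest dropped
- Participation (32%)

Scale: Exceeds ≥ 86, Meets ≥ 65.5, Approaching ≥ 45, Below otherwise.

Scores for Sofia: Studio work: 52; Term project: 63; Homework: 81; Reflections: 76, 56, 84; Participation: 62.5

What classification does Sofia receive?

Meets

Reflections: drop 56 → average of remaining 2 = 160/2 = 80
Weighted total:
  Studio work 52 × 0.21 = 10.92
  Term project 63 × 0.17 = 10.71
  Homework 81 × 0.1 = 8.1
  Reflections 80 × 0.2 = 16
  Participation 62.5 × 0.32 = 20
Sum = 65.73
65.73 is ≥ 65.5 and < 86 → Meets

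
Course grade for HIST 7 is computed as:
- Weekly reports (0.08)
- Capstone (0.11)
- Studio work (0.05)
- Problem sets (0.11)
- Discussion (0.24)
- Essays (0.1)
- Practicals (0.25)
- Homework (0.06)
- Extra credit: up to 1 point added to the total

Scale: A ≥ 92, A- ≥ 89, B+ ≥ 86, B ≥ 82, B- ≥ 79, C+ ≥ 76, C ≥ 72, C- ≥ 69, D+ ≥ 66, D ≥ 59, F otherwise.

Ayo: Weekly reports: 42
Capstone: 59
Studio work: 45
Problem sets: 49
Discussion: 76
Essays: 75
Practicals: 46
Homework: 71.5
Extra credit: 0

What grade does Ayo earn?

D

Weighted total:
  Weekly reports 42 × 0.08 = 3.36
  Capstone 59 × 0.11 = 6.49
  Studio work 45 × 0.05 = 2.25
  Problem sets 49 × 0.11 = 5.39
  Discussion 76 × 0.24 = 18.24
  Essays 75 × 0.1 = 7.5
  Practicals 46 × 0.25 = 11.5
  Homework 71.5 × 0.06 = 4.29
Sum = 59.02
Extra credit: 59.02 + 0 = 59.02
59.02 is ≥ 59 and < 66 → D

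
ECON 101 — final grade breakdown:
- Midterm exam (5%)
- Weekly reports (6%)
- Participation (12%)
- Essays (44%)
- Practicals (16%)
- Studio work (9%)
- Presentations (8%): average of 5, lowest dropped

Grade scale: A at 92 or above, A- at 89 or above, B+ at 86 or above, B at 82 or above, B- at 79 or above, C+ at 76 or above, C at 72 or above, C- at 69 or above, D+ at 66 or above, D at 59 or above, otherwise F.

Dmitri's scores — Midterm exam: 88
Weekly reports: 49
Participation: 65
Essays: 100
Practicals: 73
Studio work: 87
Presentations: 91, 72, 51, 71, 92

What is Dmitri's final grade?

B

Presentations: drop 51 → average of remaining 4 = 326/4 = 81.5
Weighted total:
  Midterm exam 88 × 0.05 = 4.4
  Weekly reports 49 × 0.06 = 2.94
  Participation 65 × 0.12 = 7.8
  Essays 100 × 0.44 = 44
  Practicals 73 × 0.16 = 11.68
  Studio work 87 × 0.09 = 7.83
  Presentations 81.5 × 0.08 = 6.52
Sum = 85.17
85.17 is ≥ 82 and < 86 → B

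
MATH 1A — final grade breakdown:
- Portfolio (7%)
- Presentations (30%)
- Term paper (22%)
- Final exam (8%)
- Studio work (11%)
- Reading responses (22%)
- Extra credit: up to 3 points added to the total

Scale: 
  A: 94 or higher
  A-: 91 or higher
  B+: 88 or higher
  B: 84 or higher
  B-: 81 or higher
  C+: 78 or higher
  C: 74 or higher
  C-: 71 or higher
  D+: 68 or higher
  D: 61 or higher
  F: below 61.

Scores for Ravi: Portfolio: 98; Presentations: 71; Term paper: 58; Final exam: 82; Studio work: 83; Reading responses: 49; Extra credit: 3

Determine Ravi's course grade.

D+

Weighted total:
  Portfolio 98 × 0.07 = 6.86
  Presentations 71 × 0.3 = 21.3
  Term paper 58 × 0.22 = 12.76
  Final exam 82 × 0.08 = 6.56
  Studio work 83 × 0.11 = 9.13
  Reading responses 49 × 0.22 = 10.78
Sum = 67.39
Extra credit: 67.39 + 3 = 70.39
70.39 is ≥ 68 and < 71 → D+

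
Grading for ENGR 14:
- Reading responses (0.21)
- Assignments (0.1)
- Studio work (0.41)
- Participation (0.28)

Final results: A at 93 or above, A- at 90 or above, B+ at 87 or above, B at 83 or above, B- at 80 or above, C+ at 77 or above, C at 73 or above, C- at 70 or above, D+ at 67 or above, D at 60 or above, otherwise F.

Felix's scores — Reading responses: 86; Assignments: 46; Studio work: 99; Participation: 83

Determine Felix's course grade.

Weighted total:
  Reading responses 86 × 0.21 = 18.06
  Assignments 46 × 0.1 = 4.6
  Studio work 99 × 0.41 = 40.59
  Participation 83 × 0.28 = 23.24
Sum = 86.49
86.49 is ≥ 83 and < 87 → B

B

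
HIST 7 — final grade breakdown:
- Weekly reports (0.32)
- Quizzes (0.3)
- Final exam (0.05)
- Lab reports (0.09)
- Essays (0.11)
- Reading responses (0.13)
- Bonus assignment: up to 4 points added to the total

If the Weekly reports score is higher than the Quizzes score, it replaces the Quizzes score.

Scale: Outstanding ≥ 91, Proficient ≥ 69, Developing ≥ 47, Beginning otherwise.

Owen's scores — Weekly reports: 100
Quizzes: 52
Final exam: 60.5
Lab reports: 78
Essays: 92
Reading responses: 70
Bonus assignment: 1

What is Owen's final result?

Weekly reports (100) > Quizzes (52), so Quizzes counts as 100.
Weighted total:
  Weekly reports 100 × 0.32 = 32
  Quizzes 100 × 0.3 = 30
  Final exam 60.5 × 0.05 = 3.025
  Lab reports 78 × 0.09 = 7.02
  Essays 92 × 0.11 = 10.12
  Reading responses 70 × 0.13 = 9.1
Sum = 91.265
Bonus assignment: 91.265 + 1 = 92.265
92.265 ≥ 91 → Outstanding

Outstanding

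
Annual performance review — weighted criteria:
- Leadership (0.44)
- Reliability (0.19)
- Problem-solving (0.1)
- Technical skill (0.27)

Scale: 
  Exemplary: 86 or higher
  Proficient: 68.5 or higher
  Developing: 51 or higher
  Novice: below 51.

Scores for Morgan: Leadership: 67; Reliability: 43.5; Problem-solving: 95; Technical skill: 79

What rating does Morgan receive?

Proficient

Weighted total:
  Leadership 67 × 0.44 = 29.48
  Reliability 43.5 × 0.19 = 8.265
  Problem-solving 95 × 0.1 = 9.5
  Technical skill 79 × 0.27 = 21.33
Sum = 68.575
68.575 is ≥ 68.5 and < 86 → Proficient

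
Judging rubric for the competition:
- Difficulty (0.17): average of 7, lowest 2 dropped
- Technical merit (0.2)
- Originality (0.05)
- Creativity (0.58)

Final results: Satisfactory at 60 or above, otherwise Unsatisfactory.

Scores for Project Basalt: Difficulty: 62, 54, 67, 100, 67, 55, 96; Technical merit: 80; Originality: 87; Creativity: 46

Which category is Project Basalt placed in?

Difficulty: drop 54, 55 → average of remaining 5 = 392/5 = 78.4
Weighted total:
  Difficulty 78.4 × 0.17 = 13.328
  Technical merit 80 × 0.2 = 16
  Originality 87 × 0.05 = 4.35
  Creativity 46 × 0.58 = 26.68
Sum = 60.358
60.358 ≥ 60 → Satisfactory

Satisfactory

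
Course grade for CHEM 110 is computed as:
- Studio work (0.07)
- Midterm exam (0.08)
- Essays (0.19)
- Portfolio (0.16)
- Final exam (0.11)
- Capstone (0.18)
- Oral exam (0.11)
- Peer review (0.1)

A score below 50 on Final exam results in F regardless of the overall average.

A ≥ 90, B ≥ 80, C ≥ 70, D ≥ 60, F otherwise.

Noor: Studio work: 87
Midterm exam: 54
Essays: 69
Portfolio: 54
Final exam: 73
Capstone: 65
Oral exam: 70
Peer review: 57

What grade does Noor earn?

Final exam score 73 ≥ 50: minimum met.
Weighted total:
  Studio work 87 × 0.07 = 6.09
  Midterm exam 54 × 0.08 = 4.32
  Essays 69 × 0.19 = 13.11
  Portfolio 54 × 0.16 = 8.64
  Final exam 73 × 0.11 = 8.03
  Capstone 65 × 0.18 = 11.7
  Oral exam 70 × 0.11 = 7.7
  Peer review 57 × 0.1 = 5.7
Sum = 65.29
65.29 is ≥ 60 and < 70 → D

D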